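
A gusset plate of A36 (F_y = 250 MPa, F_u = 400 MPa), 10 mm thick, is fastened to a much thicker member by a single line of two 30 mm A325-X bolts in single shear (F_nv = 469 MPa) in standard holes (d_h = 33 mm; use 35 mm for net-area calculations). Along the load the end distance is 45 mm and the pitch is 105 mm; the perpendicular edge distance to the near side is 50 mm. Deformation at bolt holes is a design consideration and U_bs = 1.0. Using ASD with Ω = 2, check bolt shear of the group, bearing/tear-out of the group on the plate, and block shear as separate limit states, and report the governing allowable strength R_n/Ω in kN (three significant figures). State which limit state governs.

178 kN (block shear governs)

Bolt shear: A_b = π·30²/4 = 706.9 mm²; R_n = 469 × 706.9 × 2 × 1 / 1000 = 663 kN → 663 / 2 = 332 kN.
Bearing: edge l_c = 28.5, r_n = 136.8 kN; interior l_c = 72, r_n = 288 kN; R_n = 136.8 + 1·288 = 424.8 kN → 212 kN.
Block shear: A_gv = 1500, A_nv = 975, A_nt = 325 mm²; R_n = min(0.6F_uA_nv, 0.6F_yA_gv) + U_bs·F_u·A_nt = 355 kN → 178 kN.
Block shear governs: 178 kN.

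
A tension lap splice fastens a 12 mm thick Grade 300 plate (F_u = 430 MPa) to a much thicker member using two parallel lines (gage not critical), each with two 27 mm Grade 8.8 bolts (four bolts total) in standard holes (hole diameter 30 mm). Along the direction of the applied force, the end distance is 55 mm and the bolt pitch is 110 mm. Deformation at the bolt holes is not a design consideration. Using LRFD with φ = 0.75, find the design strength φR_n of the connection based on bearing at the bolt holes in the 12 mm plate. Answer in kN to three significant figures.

Per bolt r_n = 1.5 l_c t F_u ≤ 3.0 d t F_u; upper limit = 3.0 × 27 × 12 × 430 / 1000 = 418 kN.
Edge bolt: l_c = 55 − 30/2 = 40 mm → 1.5 × 40 × 12 × 430 / 1000 = 309.6 → r_n = 309.6 kN.
Interior bolts: l_c = 110 − 30 = 80 mm → 1.5 × 80 × 12 × 430 / 1000 = 619.2 → r_n = 418 kN.
R_n = 2 × 309.6 + 2 × 418 = 1455 kN.
Design strength φR_n = 0.75 × 1455 = 1090 kN.

1090 kN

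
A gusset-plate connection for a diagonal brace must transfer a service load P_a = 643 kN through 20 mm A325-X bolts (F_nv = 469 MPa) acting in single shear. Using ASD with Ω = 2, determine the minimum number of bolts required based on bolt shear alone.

A_b = π·20²/4 = 314.2 mm².
Per-bolt allowable strength R_n/Ω = 469 × 314.2 × 1 / 1000 / 2 = 73.67 kN.
n ≥ 643 / 73.67 = 8.728 → use 9 bolts.

9 bolts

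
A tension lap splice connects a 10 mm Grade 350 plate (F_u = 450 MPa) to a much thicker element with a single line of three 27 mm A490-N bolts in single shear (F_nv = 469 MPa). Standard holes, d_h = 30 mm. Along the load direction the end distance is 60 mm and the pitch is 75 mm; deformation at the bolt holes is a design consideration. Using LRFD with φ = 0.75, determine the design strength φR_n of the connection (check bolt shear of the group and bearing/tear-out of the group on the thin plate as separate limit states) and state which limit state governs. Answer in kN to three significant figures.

Bolt shear: A_b = π·27²/4 = 572.6 mm²; R_n = 469 × 572.6 × 3 × 1 / 1000 = 805.6 kN → 0.75 × 805.6 = 604 kN.
Bearing (1.2 l_c t F_u ≤ 2.4 d t F_u): upper limit = 2.4·27·10·450 / 1000 = 291.6 kN.
  Edge l_c = 60 − 30/2 = 45 → r_n = 243 kN; interior l_c = 75 − 30 = 45 → r_n = 243 kN.
  R_n,bearing = 1·243 + 2·243 = 729 kN → 0.75 × 729 = 547 kN.
Bearing governs: 547 kN.

547 kN (bearing governs)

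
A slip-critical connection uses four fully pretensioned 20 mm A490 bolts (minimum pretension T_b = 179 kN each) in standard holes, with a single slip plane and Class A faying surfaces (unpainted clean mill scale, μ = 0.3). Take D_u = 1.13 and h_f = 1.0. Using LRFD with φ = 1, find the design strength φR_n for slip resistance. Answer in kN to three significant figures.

243 kN

R_n = μ · D_u · h_f · T_b · n_s · n_b = 0.3 × 1.13 × 1.0 × 179 × 1 × 4 = 242.7 kN.
Design strength φR_n = 1 × 242.7 = 243 kN.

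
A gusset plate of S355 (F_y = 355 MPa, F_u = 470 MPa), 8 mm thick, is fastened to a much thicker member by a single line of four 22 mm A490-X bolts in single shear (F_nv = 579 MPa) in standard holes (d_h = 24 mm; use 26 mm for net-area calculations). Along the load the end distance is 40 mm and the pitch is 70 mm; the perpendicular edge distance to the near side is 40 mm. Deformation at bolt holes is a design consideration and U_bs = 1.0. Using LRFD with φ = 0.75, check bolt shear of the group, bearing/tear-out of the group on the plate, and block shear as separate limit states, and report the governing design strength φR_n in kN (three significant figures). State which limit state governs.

345 kN (block shear governs)

Bolt shear: A_b = π·22²/4 = 380.1 mm²; R_n = 579 × 380.1 × 4 × 1 / 1000 = 880.4 kN → 0.75 × 880.4 = 660 kN.
Bearing: edge l_c = 28, r_n = 126.3 kN; interior l_c = 46, r_n = 198.5 kN; R_n = 126.3 + 3·198.5 = 721.9 kN → 541 kN.
Block shear: A_gv = 2000, A_nv = 1272, A_nt = 216 mm²; R_n = min(0.6F_uA_nv, 0.6F_yA_gv) + U_bs·F_u·A_nt = 460.2 kN → 345 kN.
Block shear governs: 345 kN.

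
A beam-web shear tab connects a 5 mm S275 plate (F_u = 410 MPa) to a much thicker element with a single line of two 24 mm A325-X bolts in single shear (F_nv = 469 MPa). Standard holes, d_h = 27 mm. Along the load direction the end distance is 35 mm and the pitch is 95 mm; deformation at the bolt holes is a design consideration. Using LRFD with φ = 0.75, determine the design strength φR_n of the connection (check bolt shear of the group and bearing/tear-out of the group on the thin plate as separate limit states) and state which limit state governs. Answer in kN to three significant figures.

128 kN (bearing governs)

Bolt shear: A_b = π·24²/4 = 452.4 mm²; R_n = 469 × 452.4 × 2 × 1 / 1000 = 424.3 kN → 0.75 × 424.3 = 318 kN.
Bearing (1.2 l_c t F_u ≤ 2.4 d t F_u): upper limit = 2.4·24·5·410 / 1000 = 118.1 kN.
  Edge l_c = 35 − 27/2 = 21.5 → r_n = 52.89 kN; interior l_c = 95 − 27 = 68 → r_n = 118.1 kN.
  R_n,bearing = 1·52.89 + 1·118.1 = 171 kN → 0.75 × 171 = 128 kN.
Bearing governs: 128 kN.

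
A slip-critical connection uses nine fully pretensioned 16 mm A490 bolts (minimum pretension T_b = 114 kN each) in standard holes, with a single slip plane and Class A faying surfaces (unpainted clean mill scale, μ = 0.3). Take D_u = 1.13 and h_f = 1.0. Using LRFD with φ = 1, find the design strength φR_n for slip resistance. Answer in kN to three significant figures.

348 kN

R_n = μ · D_u · h_f · T_b · n_s · n_b = 0.3 × 1.13 × 1.0 × 114 × 1 × 9 = 347.8 kN.
Design strength φR_n = 1 × 347.8 = 348 kN.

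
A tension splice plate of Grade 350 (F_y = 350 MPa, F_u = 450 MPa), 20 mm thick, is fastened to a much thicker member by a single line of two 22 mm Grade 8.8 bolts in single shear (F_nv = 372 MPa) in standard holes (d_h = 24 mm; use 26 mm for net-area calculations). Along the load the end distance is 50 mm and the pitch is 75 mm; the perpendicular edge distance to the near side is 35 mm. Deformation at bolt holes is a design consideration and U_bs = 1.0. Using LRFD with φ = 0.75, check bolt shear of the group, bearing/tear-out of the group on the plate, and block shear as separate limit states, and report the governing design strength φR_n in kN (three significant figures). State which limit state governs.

212 kN (bolt shear governs)

Bolt shear: A_b = π·22²/4 = 380.1 mm²; R_n = 372 × 380.1 × 2 × 1 / 1000 = 282.8 kN → 0.75 × 282.8 = 212 kN.
Bearing: edge l_c = 38, r_n = 410.4 kN; interior l_c = 51, r_n = 475.2 kN; R_n = 410.4 + 1·475.2 = 885.6 kN → 664 kN.
Block shear: A_gv = 2500, A_nv = 1720, A_nt = 440 mm²; R_n = min(0.6F_uA_nv, 0.6F_yA_gv) + U_bs·F_u·A_nt = 662.4 kN → 497 kN.
Bolt shear governs: 212 kN.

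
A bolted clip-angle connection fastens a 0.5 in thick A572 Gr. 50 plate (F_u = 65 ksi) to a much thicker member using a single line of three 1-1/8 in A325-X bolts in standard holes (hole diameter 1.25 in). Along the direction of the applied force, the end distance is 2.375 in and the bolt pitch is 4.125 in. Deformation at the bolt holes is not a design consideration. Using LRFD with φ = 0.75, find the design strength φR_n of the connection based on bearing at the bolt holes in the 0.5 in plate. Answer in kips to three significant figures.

Per bolt r_n = 1.5 l_c t F_u ≤ 3.0 d t F_u; upper limit = 3.0 × 1.125 × 0.5 × 65 = 109.7 kips.
Edge bolt: l_c = 2.375 − 1.25/2 = 1.75 in → 1.5 × 1.75 × 0.5 × 65 = 85.31 → r_n = 85.31 kips.
Interior bolts: l_c = 4.125 − 1.25 = 2.875 in → 1.5 × 2.875 × 0.5 × 65 = 140.2 → r_n = 109.7 kips.
R_n = 1 × 85.31 + 2 × 109.7 = 304.7 kips.
Design strength φR_n = 0.75 × 304.7 = 229 kips.

229 kips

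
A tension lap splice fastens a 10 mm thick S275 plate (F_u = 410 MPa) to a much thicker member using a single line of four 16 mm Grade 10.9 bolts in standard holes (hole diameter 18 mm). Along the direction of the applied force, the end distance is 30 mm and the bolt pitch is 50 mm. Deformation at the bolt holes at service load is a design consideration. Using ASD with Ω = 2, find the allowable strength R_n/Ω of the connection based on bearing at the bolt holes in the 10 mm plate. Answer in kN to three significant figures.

Per bolt r_n = 1.2 l_c t F_u ≤ 2.4 d t F_u; upper limit = 2.4 × 16 × 10 × 410 / 1000 = 157.4 kN.
Edge bolt: l_c = 30 − 18/2 = 21 mm → 1.2 × 21 × 10 × 410 / 1000 = 103.3 → r_n = 103.3 kN.
Interior bolts: l_c = 50 − 18 = 32 mm → 1.2 × 32 × 10 × 410 / 1000 = 157.4 → r_n = 157.4 kN.
R_n = 1 × 103.3 + 3 × 157.4 = 575.6 kN.
Allowable strength R_n/Ω = 575.6 / 2 = 288 kN.

288 kN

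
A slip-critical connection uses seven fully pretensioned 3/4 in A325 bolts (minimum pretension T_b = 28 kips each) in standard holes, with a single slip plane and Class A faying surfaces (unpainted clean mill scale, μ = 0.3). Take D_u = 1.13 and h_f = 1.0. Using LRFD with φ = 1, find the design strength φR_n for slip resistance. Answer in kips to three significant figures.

66.4 kips

R_n = μ · D_u · h_f · T_b · n_s · n_b = 0.3 × 1.13 × 1.0 × 28 × 1 × 7 = 66.44 kips.
Design strength φR_n = 1 × 66.44 = 66.4 kips.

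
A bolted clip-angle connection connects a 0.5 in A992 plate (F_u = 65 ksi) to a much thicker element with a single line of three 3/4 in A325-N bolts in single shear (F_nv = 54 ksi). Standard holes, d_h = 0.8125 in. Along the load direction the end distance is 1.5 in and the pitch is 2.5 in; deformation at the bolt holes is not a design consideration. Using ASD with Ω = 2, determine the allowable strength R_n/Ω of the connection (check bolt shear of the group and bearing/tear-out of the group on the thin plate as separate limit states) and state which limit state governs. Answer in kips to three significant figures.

35.8 kips (bolt shear governs)

Bolt shear: A_b = π·0.75²/4 = 0.4418 in²; R_n = 54 × 0.4418 × 3 × 1 = 71.57 kips → 71.57 / 2 = 35.8 kips.
Bearing (1.5 l_c t F_u ≤ 3.0 d t F_u): upper limit = 3.0·0.75·0.5·65 = 73.12 kips.
  Edge l_c = 1.5 − 0.8125/2 = 1.094 → r_n = 53.32 kips; interior l_c = 2.5 − 0.8125 = 1.688 → r_n = 73.12 kips.
  R_n,bearing = 1·53.32 + 2·73.12 = 199.6 kips → 199.6 / 2 = 99.8 kips.
Bolt shear governs: 35.8 kips.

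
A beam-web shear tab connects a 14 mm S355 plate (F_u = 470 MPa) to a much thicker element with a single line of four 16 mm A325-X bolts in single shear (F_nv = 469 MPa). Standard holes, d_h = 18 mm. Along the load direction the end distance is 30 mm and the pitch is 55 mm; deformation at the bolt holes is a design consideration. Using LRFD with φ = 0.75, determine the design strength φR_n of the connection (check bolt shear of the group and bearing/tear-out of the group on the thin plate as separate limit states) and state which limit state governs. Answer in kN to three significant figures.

283 kN (bolt shear governs)

Bolt shear: A_b = π·16²/4 = 201.1 mm²; R_n = 469 × 201.1 × 4 × 1 / 1000 = 377.2 kN → 0.75 × 377.2 = 283 kN.
Bearing (1.2 l_c t F_u ≤ 2.4 d t F_u): upper limit = 2.4·16·14·470 / 1000 = 252.7 kN.
  Edge l_c = 30 − 18/2 = 21 → r_n = 165.8 kN; interior l_c = 55 − 18 = 37 → r_n = 252.7 kN.
  R_n,bearing = 1·165.8 + 3·252.7 = 923.8 kN → 0.75 × 923.8 = 693 kN.
Bolt shear governs: 283 kN.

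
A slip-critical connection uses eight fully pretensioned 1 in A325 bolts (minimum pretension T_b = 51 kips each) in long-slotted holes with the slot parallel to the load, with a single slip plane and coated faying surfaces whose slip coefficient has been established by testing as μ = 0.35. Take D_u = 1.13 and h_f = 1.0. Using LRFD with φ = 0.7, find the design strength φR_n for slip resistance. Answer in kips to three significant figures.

R_n = μ · D_u · h_f · T_b · n_s · n_b = 0.35 × 1.13 × 1.0 × 51 × 1 × 8 = 161.4 kips.
Design strength φR_n = 0.7 × 161.4 = 113 kips.

113 kips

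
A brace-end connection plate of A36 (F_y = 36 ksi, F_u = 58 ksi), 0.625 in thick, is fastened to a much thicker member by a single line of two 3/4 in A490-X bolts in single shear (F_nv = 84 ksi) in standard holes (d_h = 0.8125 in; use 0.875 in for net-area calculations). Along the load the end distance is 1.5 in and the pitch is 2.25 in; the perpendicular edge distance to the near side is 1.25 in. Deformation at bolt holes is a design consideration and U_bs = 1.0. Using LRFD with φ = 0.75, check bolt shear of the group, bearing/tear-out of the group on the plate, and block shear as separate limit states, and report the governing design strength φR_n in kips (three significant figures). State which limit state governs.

55.7 kips (bolt shear governs)

Bolt shear: A_b = π·0.75²/4 = 0.4418 in²; R_n = 84 × 0.4418 × 2 × 1 = 74.22 kips → 0.75 × 74.22 = 55.7 kips.
Bearing: edge l_c = 1.094, r_n = 47.58 kips; interior l_c = 1.438, r_n = 62.53 kips; R_n = 47.58 + 1·62.53 = 110.1 kips → 82.6 kips.
Block shear: A_gv = 2.344, A_nv = 1.523, A_nt = 0.5078 in²; R_n = min(0.6F_uA_nv, 0.6F_yA_gv) + U_bs·F_u·A_nt = 80.08 kips → 60.1 kips.
Bolt shear governs: 55.7 kips.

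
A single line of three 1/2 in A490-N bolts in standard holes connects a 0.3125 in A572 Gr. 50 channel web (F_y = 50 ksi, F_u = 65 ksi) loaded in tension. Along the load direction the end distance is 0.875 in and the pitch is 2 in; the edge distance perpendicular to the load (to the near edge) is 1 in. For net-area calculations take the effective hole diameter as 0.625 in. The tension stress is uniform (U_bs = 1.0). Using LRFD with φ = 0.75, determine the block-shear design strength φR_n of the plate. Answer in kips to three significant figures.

40.8 kips

Shear plane L_v = 0.875 + 2·2 = 4.875 in; A_gv = 4.875 × 0.3125 = 1.523 in².
A_nv = (4.875 − 2.5·0.625) × 0.3125 = 1.035 in².
A_nt = (1 − 0.5·0.625) × 0.3125 = 0.2148 in².
0.6 F_u A_nv = 40.37 kips; 0.6 F_y A_gv = 45.7 kips → shear rupture governs the shear term.
R_n = 40.37 + 1.0 × 65 × 0.2148 = 54.34 kips.
Design strength φR_n = 0.75 × 54.34 = 40.8 kips.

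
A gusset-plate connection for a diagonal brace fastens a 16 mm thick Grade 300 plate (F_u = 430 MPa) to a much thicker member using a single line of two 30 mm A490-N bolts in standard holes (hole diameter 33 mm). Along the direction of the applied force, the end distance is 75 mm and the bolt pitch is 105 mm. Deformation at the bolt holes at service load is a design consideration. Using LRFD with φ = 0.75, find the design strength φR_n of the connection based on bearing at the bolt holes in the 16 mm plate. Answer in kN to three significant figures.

734 kN

Per bolt r_n = 1.2 l_c t F_u ≤ 2.4 d t F_u; upper limit = 2.4 × 30 × 16 × 430 / 1000 = 495.4 kN.
Edge bolt: l_c = 75 − 33/2 = 58.5 mm → 1.2 × 58.5 × 16 × 430 / 1000 = 483 → r_n = 483 kN.
Interior bolts: l_c = 105 − 33 = 72 mm → 1.2 × 72 × 16 × 430 / 1000 = 594.4 → r_n = 495.4 kN.
R_n = 1 × 483 + 1 × 495.4 = 978.3 kN.
Design strength φR_n = 0.75 × 978.3 = 734 kN.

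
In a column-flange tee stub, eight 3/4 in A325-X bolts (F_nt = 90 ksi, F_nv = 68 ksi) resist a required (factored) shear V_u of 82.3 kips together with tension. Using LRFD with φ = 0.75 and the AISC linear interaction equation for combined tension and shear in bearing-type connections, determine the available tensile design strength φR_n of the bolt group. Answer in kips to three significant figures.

A_b = π·0.75²/4 = 0.4418 in²; f_rv = 82.3 / (8 × 0.4418) = 23.29 ksi.
F'_nt = 1.3 F_nt − (F_nt / φF_nv) f_rv = 1.3·90 − (90/(0.75·68))·23.29 = 75.91 ksi, capped at F_nt → F'_nt = 75.91 ksi.
R_n = F'_nt · A_b · n = 75.91 × 0.4418 × 8 = 268.3 kips.
Design strength φR_n = 0.75 × 268.3 = 201 kips.

201 kips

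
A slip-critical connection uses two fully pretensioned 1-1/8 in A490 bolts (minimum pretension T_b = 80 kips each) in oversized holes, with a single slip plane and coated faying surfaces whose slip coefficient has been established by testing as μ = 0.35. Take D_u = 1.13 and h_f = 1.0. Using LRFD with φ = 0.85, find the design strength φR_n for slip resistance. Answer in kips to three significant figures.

R_n = μ · D_u · h_f · T_b · n_s · n_b = 0.35 × 1.13 × 1.0 × 80 × 1 × 2 = 63.28 kips.
Design strength φR_n = 0.85 × 63.28 = 53.8 kips.

53.8 kips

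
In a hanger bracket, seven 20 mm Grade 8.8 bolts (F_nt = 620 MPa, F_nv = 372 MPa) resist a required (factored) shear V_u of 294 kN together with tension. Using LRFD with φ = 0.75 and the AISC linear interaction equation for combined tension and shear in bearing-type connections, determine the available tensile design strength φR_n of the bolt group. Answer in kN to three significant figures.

A_b = π·20²/4 = 314.2 mm²; f_rv = 294 × 1000 / (7 × 314.2) = 133.7 MPa.
F'_nt = 1.3 F_nt − (F_nt / φF_nv) f_rv = 1.3·620 − (620/(0.75·372))·133.7 = 508.9 MPa, capped at F_nt → F'_nt = 508.9 MPa.
R_n = F'_nt · A_b · n = 508.9 × 314.2 × 7 / 1000 = 1119 kN.
Design strength φR_n = 0.75 × 1119 = 839 kN.

839 kN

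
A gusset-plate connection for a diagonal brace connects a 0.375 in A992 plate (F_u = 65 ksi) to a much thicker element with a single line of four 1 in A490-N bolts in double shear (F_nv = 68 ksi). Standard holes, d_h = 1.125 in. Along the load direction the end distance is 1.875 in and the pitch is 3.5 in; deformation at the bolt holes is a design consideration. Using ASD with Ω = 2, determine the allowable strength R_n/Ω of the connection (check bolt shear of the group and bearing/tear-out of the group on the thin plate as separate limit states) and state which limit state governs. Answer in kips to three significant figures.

Bolt shear: A_b = π·1²/4 = 0.7854 in²; R_n = 68 × 0.7854 × 4 × 2 = 427.3 kips → 427.3 / 2 = 214 kips.
Bearing (1.2 l_c t F_u ≤ 2.4 d t F_u): upper limit = 2.4·1·0.375·65 = 58.5 kips.
  Edge l_c = 1.875 − 1.125/2 = 1.312 → r_n = 38.39 kips; interior l_c = 3.5 − 1.125 = 2.375 → r_n = 58.5 kips.
  R_n,bearing = 1·38.39 + 3·58.5 = 213.9 kips → 213.9 / 2 = 107 kips.
Bearing governs: 107 kips.

107 kips (bearing governs)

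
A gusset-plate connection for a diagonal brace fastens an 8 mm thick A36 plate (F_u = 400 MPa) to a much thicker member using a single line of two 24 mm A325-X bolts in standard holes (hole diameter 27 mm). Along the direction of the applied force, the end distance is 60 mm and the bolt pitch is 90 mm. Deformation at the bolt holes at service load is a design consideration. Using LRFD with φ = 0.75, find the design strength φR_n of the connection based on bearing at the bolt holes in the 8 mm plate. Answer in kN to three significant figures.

272 kN

Per bolt r_n = 1.2 l_c t F_u ≤ 2.4 d t F_u; upper limit = 2.4 × 24 × 8 × 400 / 1000 = 184.3 kN.
Edge bolt: l_c = 60 − 27/2 = 46.5 mm → 1.2 × 46.5 × 8 × 400 / 1000 = 178.6 → r_n = 178.6 kN.
Interior bolts: l_c = 90 − 27 = 63 mm → 1.2 × 63 × 8 × 400 / 1000 = 241.9 → r_n = 184.3 kN.
R_n = 1 × 178.6 + 1 × 184.3 = 362.9 kN.
Design strength φR_n = 0.75 × 362.9 = 272 kN.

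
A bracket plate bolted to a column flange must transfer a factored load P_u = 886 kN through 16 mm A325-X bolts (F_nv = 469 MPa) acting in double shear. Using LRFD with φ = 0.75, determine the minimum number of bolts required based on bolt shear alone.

7 bolts

A_b = π·16²/4 = 201.1 mm².
Per-bolt design strength φR_n = 0.75 × 469 × 201.1 × 2 / 1000 = 141.4 kN.
n ≥ 886 / 141.4 = 6.264 → use 7 bolts.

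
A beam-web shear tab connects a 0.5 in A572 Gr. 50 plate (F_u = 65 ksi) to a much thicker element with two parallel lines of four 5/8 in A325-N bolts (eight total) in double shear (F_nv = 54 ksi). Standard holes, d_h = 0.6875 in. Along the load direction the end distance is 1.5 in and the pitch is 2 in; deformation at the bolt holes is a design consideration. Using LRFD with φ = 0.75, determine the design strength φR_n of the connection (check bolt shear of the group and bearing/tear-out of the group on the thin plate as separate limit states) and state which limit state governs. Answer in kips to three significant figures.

Bolt shear: A_b = π·0.625²/4 = 0.3068 in²; R_n = 54 × 0.3068 × 8 × 2 = 265.1 kips → 0.75 × 265.1 = 199 kips.
Bearing (1.2 l_c t F_u ≤ 2.4 d t F_u): upper limit = 2.4·0.625·0.5·65 = 48.75 kips.
  Edge l_c = 1.5 − 0.6875/2 = 1.156 → r_n = 45.09 kips; interior l_c = 2 − 0.6875 = 1.312 → r_n = 48.75 kips.
  R_n,bearing = 2·45.09 + 6·48.75 = 382.7 kips → 0.75 × 382.7 = 287 kips.
Bolt shear governs: 199 kips.

199 kips (bolt shear governs)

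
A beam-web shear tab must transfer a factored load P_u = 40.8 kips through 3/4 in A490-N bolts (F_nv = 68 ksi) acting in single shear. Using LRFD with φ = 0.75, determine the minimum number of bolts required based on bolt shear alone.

2 bolts

A_b = π·0.75²/4 = 0.4418 in².
Per-bolt design strength φR_n = 0.75 × 68 × 0.4418 × 1 = 22.53 kips.
n ≥ 40.8 / 22.53 = 1.811 → use 2 bolts.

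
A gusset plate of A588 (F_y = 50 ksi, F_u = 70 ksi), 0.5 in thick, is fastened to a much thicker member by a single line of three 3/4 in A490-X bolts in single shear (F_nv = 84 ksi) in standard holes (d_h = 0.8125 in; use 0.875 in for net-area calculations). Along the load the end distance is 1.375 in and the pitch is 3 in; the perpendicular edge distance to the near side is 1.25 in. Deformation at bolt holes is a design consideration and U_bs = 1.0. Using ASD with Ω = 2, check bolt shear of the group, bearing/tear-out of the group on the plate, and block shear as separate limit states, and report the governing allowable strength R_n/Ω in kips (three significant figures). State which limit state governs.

55.7 kips (bolt shear governs)

Bolt shear: A_b = π·0.75²/4 = 0.4418 in²; R_n = 84 × 0.4418 × 3 × 1 = 111.3 kips → 111.3 / 2 = 55.7 kips.
Bearing: edge l_c = 0.9688, r_n = 40.69 kips; interior l_c = 2.188, r_n = 63 kips; R_n = 40.69 + 2·63 = 166.7 kips → 83.3 kips.
Block shear: A_gv = 3.688, A_nv = 2.594, A_nt = 0.4062 in²; R_n = min(0.6F_uA_nv, 0.6F_yA_gv) + U_bs·F_u·A_nt = 137.4 kips → 68.7 kips.
Bolt shear governs: 55.7 kips.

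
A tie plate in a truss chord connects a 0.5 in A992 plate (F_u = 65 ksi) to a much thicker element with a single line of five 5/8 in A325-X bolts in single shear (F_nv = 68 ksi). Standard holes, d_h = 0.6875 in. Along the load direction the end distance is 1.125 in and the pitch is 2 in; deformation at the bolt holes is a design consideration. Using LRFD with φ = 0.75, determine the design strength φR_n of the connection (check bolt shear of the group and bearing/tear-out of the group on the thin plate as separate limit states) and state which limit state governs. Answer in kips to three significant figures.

Bolt shear: A_b = π·0.625²/4 = 0.3068 in²; R_n = 68 × 0.3068 × 5 × 1 = 104.3 kips → 0.75 × 104.3 = 78.2 kips.
Bearing (1.2 l_c t F_u ≤ 2.4 d t F_u): upper limit = 2.4·0.625·0.5·65 = 48.75 kips.
  Edge l_c = 1.125 − 0.6875/2 = 0.7812 → r_n = 30.47 kips; interior l_c = 2 − 0.6875 = 1.312 → r_n = 48.75 kips.
  R_n,bearing = 1·30.47 + 4·48.75 = 225.5 kips → 0.75 × 225.5 = 169 kips.
Bolt shear governs: 78.2 kips.

78.2 kips (bolt shear governs)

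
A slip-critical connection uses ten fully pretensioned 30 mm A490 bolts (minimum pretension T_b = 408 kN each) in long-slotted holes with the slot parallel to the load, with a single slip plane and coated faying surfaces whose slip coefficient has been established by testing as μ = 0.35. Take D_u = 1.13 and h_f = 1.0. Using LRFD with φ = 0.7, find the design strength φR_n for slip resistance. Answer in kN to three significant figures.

R_n = μ · D_u · h_f · T_b · n_s · n_b = 0.35 × 1.13 × 1.0 × 408 × 1 × 10 = 1614 kN.
Design strength φR_n = 0.7 × 1614 = 1130 kN.

1130 kN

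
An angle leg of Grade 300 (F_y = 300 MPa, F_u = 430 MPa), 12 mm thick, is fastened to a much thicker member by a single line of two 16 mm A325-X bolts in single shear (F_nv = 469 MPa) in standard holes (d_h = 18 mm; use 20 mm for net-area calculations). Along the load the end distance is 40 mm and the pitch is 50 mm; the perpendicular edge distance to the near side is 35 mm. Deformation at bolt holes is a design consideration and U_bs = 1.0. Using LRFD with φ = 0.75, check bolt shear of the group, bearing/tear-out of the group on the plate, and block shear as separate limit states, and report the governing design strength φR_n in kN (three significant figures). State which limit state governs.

141 kN (bolt shear governs)

Bolt shear: A_b = π·16²/4 = 201.1 mm²; R_n = 469 × 201.1 × 2 × 1 / 1000 = 188.6 kN → 0.75 × 188.6 = 141 kN.
Bearing: edge l_c = 31, r_n = 192 kN; interior l_c = 32, r_n = 198.1 kN; R_n = 192 + 1·198.1 = 390.1 kN → 293 kN.
Block shear: A_gv = 1080, A_nv = 720, A_nt = 300 mm²; R_n = min(0.6F_uA_nv, 0.6F_yA_gv) + U_bs·F_u·A_nt = 314.8 kN → 236 kN.
Bolt shear governs: 141 kN.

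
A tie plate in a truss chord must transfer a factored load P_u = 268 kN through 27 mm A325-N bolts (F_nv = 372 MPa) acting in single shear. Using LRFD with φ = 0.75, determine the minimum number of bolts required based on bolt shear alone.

A_b = π·27²/4 = 572.6 mm².
Per-bolt design strength φR_n = 0.75 × 372 × 572.6 × 1 / 1000 = 159.7 kN.
n ≥ 268 / 159.7 = 1.678 → use 2 bolts.

2 bolts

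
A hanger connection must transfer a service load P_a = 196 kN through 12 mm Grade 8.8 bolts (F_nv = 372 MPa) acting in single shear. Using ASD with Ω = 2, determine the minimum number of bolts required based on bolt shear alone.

A_b = π·12²/4 = 113.1 mm².
Per-bolt allowable strength R_n/Ω = 372 × 113.1 × 1 / 1000 / 2 = 21.04 kN.
n ≥ 196 / 21.04 = 9.317 → use 10 bolts.

10 bolts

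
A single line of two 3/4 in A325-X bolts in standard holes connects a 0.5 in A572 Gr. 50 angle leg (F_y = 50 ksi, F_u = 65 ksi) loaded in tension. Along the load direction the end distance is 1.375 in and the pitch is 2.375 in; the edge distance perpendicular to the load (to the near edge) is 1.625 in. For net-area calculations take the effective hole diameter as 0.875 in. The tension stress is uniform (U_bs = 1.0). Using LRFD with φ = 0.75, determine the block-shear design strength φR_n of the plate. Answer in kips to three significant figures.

Shear plane L_v = 1.375 + 1·2.375 = 3.75 in; A_gv = 3.75 × 0.5 = 1.875 in².
A_nv = (3.75 − 1.5·0.875) × 0.5 = 1.219 in².
A_nt = (1.625 − 0.5·0.875) × 0.5 = 0.5938 in².
0.6 F_u A_nv = 47.53 kips; 0.6 F_y A_gv = 56.25 kips → shear rupture governs the shear term.
R_n = 47.53 + 1.0 × 65 × 0.5938 = 86.12 kips.
Design strength φR_n = 0.75 × 86.12 = 64.6 kips.

64.6 kips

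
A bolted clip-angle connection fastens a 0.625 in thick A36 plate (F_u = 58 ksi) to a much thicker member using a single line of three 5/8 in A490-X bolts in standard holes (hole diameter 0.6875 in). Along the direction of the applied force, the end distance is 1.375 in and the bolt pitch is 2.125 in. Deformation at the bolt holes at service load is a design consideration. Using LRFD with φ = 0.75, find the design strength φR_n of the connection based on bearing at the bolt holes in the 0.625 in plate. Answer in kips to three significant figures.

115 kips

Per bolt r_n = 1.2 l_c t F_u ≤ 2.4 d t F_u; upper limit = 2.4 × 0.625 × 0.625 × 58 = 54.38 kips.
Edge bolt: l_c = 1.375 − 0.6875/2 = 1.031 in → 1.2 × 1.031 × 0.625 × 58 = 44.86 → r_n = 44.86 kips.
Interior bolts: l_c = 2.125 − 0.6875 = 1.438 in → 1.2 × 1.438 × 0.625 × 58 = 62.53 → r_n = 54.38 kips.
R_n = 1 × 44.86 + 2 × 54.38 = 153.6 kips.
Design strength φR_n = 0.75 × 153.6 = 115 kips.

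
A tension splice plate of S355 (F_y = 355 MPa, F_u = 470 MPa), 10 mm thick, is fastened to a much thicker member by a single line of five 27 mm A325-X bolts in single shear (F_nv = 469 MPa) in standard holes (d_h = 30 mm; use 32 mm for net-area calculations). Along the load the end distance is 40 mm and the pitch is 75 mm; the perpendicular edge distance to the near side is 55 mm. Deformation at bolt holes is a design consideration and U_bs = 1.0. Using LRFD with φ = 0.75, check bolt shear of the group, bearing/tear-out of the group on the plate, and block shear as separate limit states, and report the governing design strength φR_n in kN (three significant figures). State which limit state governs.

552 kN (block shear governs)

Bolt shear: A_b = π·27²/4 = 572.6 mm²; R_n = 469 × 572.6 × 5 × 1 / 1000 = 1343 kN → 0.75 × 1343 = 1010 kN.
Bearing: edge l_c = 25, r_n = 141 kN; interior l_c = 45, r_n = 253.8 kN; R_n = 141 + 4·253.8 = 1156 kN → 867 kN.
Block shear: A_gv = 3400, A_nv = 1960, A_nt = 390 mm²; R_n = min(0.6F_uA_nv, 0.6F_yA_gv) + U_bs·F_u·A_nt = 736 kN → 552 kN.
Block shear governs: 552 kN.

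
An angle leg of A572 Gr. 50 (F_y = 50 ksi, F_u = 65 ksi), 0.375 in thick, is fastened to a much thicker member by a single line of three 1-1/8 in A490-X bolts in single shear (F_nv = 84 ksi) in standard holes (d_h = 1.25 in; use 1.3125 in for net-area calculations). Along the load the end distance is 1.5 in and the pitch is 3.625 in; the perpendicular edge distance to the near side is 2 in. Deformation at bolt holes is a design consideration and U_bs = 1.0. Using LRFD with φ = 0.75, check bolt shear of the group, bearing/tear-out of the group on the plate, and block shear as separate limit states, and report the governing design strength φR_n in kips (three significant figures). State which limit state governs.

84.6 kips (block shear governs)

Bolt shear: A_b = π·1.125²/4 = 0.994 in²; R_n = 84 × 0.994 × 3 × 1 = 250.5 kips → 0.75 × 250.5 = 188 kips.
Bearing: edge l_c = 0.875, r_n = 25.59 kips; interior l_c = 2.375, r_n = 65.81 kips; R_n = 25.59 + 2·65.81 = 157.2 kips → 118 kips.
Block shear: A_gv = 3.281, A_nv = 2.051, A_nt = 0.5039 in²; R_n = min(0.6F_uA_nv, 0.6F_yA_gv) + U_bs·F_u·A_nt = 112.7 kips → 84.6 kips.
Block shear governs: 84.6 kips.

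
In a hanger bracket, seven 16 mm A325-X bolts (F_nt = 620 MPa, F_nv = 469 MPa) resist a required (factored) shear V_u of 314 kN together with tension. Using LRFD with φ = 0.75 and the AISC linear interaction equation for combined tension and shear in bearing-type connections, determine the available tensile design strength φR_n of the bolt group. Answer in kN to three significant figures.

436 kN

A_b = π·16²/4 = 201.1 mm²; f_rv = 314 × 1000 / (7 × 201.1) = 223.1 MPa.
F'_nt = 1.3 F_nt − (F_nt / φF_nv) f_rv = 1.3·620 − (620/(0.75·469))·223.1 = 412.8 MPa, capped at F_nt → F'_nt = 412.8 MPa.
R_n = F'_nt · A_b · n = 412.8 × 201.1 × 7 / 1000 = 580.9 kN.
Design strength φR_n = 0.75 × 580.9 = 436 kN.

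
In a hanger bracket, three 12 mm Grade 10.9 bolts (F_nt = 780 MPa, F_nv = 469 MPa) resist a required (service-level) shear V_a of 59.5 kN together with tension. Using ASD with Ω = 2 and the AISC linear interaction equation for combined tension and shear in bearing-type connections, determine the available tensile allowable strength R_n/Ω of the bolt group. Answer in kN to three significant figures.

73.1 kN

A_b = π·12²/4 = 113.1 mm²; f_rv = 59.5 × 1000 / (3 × 113.1) = 175.4 MPa.
F'_nt = 1.3 F_nt − (Ω F_nt / F_nv) f_rv = 1.3·780 − (2·780/469)·175.4 = 430.7 MPa, capped at F_nt → F'_nt = 430.7 MPa.
R_n = F'_nt · A_b · n = 430.7 × 113.1 × 3 / 1000 = 146.1 kN.
Allowable strength R_n/Ω = 146.1 / 2 = 73.1 kN.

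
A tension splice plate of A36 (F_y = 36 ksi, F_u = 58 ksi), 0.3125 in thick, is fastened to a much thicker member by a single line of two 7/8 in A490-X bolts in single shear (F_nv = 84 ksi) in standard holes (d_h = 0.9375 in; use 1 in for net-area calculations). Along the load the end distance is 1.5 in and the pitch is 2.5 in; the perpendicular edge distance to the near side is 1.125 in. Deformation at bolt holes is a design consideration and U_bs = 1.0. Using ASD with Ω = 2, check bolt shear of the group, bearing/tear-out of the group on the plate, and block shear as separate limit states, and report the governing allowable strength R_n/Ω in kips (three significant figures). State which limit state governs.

19.2 kips (block shear governs)

Bolt shear: A_b = π·0.875²/4 = 0.6013 in²; R_n = 84 × 0.6013 × 2 × 1 = 101 kips → 101 / 2 = 50.5 kips.
Bearing: edge l_c = 1.031, r_n = 22.43 kips; interior l_c = 1.562, r_n = 33.98 kips; R_n = 22.43 + 1·33.98 = 56.41 kips → 28.2 kips.
Block shear: A_gv = 1.25, A_nv = 0.7812, A_nt = 0.1953 in²; R_n = min(0.6F_uA_nv, 0.6F_yA_gv) + U_bs·F_u·A_nt = 38.33 kips → 19.2 kips.
Block shear governs: 19.2 kips.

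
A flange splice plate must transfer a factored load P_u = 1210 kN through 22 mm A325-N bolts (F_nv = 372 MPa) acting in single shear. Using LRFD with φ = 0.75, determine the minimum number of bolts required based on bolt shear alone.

12 bolts

A_b = π·22²/4 = 380.1 mm².
Per-bolt design strength φR_n = 0.75 × 372 × 380.1 × 1 / 1000 = 106.1 kN.
n ≥ 1210 / 106.1 = 11.41 → use 12 bolts.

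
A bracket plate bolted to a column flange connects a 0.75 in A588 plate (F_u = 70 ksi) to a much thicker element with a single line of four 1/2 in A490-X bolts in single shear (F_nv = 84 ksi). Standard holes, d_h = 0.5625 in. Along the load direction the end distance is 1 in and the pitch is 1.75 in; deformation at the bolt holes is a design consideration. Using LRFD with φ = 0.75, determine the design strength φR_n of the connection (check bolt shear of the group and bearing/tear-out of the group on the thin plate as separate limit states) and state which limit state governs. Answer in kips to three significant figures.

49.5 kips (bolt shear governs)

Bolt shear: A_b = π·0.5²/4 = 0.1963 in²; R_n = 84 × 0.1963 × 4 × 1 = 65.97 kips → 0.75 × 65.97 = 49.5 kips.
Bearing (1.2 l_c t F_u ≤ 2.4 d t F_u): upper limit = 2.4·0.5·0.75·70 = 63 kips.
  Edge l_c = 1 − 0.5625/2 = 0.7188 → r_n = 45.28 kips; interior l_c = 1.75 − 0.5625 = 1.188 → r_n = 63 kips.
  R_n,bearing = 1·45.28 + 3·63 = 234.3 kips → 0.75 × 234.3 = 176 kips.
Bolt shear governs: 49.5 kips.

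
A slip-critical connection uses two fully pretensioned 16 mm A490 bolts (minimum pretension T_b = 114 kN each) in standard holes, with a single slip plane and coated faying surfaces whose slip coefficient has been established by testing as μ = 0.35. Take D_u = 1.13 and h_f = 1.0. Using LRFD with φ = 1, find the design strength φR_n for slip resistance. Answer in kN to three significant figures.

90.2 kN

R_n = μ · D_u · h_f · T_b · n_s · n_b = 0.35 × 1.13 × 1.0 × 114 × 1 × 2 = 90.17 kN.
Design strength φR_n = 1 × 90.17 = 90.2 kN.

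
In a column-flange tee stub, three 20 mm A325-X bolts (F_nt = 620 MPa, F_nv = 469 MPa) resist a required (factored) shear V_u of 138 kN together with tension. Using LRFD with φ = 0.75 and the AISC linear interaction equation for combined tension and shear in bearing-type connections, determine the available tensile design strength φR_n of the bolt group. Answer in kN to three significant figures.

387 kN

A_b = π·20²/4 = 314.2 mm²; f_rv = 138 × 1000 / (3 × 314.2) = 146.4 MPa.
F'_nt = 1.3 F_nt − (F_nt / φF_nv) f_rv = 1.3·620 − (620/(0.75·469))·146.4 = 547.9 MPa, capped at F_nt → F'_nt = 547.9 MPa.
R_n = F'_nt · A_b · n = 547.9 × 314.2 × 3 / 1000 = 516.4 kN.
Design strength φR_n = 0.75 × 516.4 = 387 kN.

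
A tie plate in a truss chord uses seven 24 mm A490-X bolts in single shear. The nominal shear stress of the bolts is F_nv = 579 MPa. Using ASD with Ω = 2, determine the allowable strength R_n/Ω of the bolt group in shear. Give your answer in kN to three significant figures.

A_b = π × 24² / 4 = 452.4 mm².
R_n = F_nv · A_b · n · n_s = 579 × 452.4 × 7 × 1 / 1000 = 1834 kN.
Allowable strength R_n/Ω = 1834 / 2 = 917 kN.

917 kN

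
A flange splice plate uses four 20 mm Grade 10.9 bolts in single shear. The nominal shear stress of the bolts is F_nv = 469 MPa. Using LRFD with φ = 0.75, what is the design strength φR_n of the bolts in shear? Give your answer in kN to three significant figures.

A_b = π × 20² / 4 = 314.2 mm².
R_n = F_nv · A_b · n · n_s = 469 × 314.2 × 4 × 1 / 1000 = 589.4 kN.
Design strength φR_n = 0.75 × 589.4 = 442 kN.

442 kN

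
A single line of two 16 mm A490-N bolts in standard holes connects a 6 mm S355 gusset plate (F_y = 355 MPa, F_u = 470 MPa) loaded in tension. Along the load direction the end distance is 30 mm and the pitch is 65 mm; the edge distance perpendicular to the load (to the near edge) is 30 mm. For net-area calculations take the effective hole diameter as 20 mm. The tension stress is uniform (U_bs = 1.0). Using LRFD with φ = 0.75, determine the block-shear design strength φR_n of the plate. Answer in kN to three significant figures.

Shear plane L_v = 30 + 1·65 = 95 mm; A_gv = 95 × 6 = 570 mm².
A_nv = (95 − 1.5·20) × 6 = 390 mm².
A_nt = (30 − 0.5·20) × 6 = 120 mm².
0.6 F_u A_nv = 110 kN; 0.6 F_y A_gv = 121.4 kN → shear rupture governs the shear term.
R_n = 110 + 1.0 × 470 × 120 / 1000 = 166.4 kN.
Design strength φR_n = 0.75 × 166.4 = 125 kN.

125 kN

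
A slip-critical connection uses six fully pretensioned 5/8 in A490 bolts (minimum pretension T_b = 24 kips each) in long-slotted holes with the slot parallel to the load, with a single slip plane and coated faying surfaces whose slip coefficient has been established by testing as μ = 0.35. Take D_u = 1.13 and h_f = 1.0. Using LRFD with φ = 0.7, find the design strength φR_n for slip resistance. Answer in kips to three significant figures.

39.9 kips

R_n = μ · D_u · h_f · T_b · n_s · n_b = 0.35 × 1.13 × 1.0 × 24 × 1 × 6 = 56.95 kips.
Design strength φR_n = 0.7 × 56.95 = 39.9 kips.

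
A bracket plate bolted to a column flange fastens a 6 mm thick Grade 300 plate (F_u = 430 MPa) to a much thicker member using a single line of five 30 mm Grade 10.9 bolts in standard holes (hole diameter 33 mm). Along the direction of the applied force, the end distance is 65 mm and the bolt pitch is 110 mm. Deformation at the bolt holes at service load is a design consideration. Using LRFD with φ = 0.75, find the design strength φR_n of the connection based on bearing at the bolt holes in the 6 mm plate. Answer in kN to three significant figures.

Per bolt r_n = 1.2 l_c t F_u ≤ 2.4 d t F_u; upper limit = 2.4 × 30 × 6 × 430 / 1000 = 185.8 kN.
Edge bolt: l_c = 65 − 33/2 = 48.5 mm → 1.2 × 48.5 × 6 × 430 / 1000 = 150.2 → r_n = 150.2 kN.
Interior bolts: l_c = 110 − 33 = 77 mm → 1.2 × 77 × 6 × 430 / 1000 = 238.4 → r_n = 185.8 kN.
R_n = 1 × 150.2 + 4 × 185.8 = 893.2 kN.
Design strength φR_n = 0.75 × 893.2 = 670 kN.

670 kN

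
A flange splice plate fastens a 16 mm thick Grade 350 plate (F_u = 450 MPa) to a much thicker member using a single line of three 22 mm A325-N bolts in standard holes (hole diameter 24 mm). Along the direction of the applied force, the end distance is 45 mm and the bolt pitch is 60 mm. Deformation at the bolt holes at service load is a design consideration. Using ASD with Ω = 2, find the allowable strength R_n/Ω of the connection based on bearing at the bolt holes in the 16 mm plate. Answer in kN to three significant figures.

454 kN

Per bolt r_n = 1.2 l_c t F_u ≤ 2.4 d t F_u; upper limit = 2.4 × 22 × 16 × 450 / 1000 = 380.2 kN.
Edge bolt: l_c = 45 − 24/2 = 33 mm → 1.2 × 33 × 16 × 450 / 1000 = 285.1 → r_n = 285.1 kN.
Interior bolts: l_c = 60 − 24 = 36 mm → 1.2 × 36 × 16 × 450 / 1000 = 311 → r_n = 311 kN.
R_n = 1 × 285.1 + 2 × 311 = 907.2 kN.
Allowable strength R_n/Ω = 907.2 / 2 = 454 kN.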